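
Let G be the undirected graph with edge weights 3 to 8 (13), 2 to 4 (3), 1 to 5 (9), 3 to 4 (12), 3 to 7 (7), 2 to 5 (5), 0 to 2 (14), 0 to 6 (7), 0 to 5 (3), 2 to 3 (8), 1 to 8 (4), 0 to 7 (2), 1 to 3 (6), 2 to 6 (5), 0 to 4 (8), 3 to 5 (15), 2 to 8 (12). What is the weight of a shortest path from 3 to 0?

Comparing a few candidate routes:
3 - 2 - 5 - 0: 8 + 5 + 3 = 16
3 - 7 - 0: 7 + 2 = 9
3 - 5 - 0: 15 + 3 = 18
Shortest: 9.

9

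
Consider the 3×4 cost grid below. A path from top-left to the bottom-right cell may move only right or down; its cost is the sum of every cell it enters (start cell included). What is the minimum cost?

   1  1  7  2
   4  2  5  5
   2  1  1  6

12

Cheapest: (0,0) (0,1) (1,1) (2,1) (2,2) (2,3)
  1 + 1 + 2 + 1 + 1 + 6 = 12
For comparison, the top-then-right route costs 22.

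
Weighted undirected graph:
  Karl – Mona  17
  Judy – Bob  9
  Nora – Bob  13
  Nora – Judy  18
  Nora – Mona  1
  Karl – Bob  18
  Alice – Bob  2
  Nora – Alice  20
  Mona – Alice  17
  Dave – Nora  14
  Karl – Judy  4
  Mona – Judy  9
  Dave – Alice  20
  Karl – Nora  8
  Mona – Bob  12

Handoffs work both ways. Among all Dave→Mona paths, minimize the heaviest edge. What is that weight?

14

Comparing a few candidate routes:
Dave - Nora - Bob - Mona: max(14, 13, 12) = 14
Dave - Nora - Mona: max(14, 1) = 14
Dave - Nora - Karl - Judy - Mona: max(14, 8, 4, 9) = 14
Dave - Nora - Bob - Judy - Mona: max(14, 13, 9, 9) = 14
Dave - Nora - Karl - Judy - Bob - Mona: max(14, 8, 4, 9, 12) = 14
Dave - Nora - Bob - Judy - Karl - Mona: max(14, 13, 9, 4, 17) = 17
Best route has worst link 14.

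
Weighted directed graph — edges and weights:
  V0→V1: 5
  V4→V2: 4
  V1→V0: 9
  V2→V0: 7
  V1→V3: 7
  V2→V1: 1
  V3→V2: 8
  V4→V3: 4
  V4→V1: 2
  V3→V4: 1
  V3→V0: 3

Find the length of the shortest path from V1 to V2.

Candidate routes:
V1 → V3 → V4 → V2: 7 + 1 + 4 = 12
V1 → V3 → V2: 7 + 8 = 15
Shortest: 12.

12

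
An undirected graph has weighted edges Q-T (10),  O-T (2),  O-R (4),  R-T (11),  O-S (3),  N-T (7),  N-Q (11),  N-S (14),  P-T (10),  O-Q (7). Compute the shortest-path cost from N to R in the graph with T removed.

21

Candidate routes:
N → S → O → R: 14 + 3 + 4 = 21
N → Q → O → R: 11 + 7 + 4 = 22
Shortest: 21.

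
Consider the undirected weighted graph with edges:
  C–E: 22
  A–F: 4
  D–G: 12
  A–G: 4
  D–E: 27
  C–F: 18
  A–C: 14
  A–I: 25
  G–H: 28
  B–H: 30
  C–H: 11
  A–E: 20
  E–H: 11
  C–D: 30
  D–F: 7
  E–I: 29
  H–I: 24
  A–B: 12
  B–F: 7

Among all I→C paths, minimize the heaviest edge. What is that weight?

24

Comparing a few candidate routes:
I → H → E → C: max(24, 11, 22) = 24
I → H → C: max(24, 11) = 24
I → H → E → A → B → F → C: max(24, 11, 20, 12, 7, 18) = 24
I → H → E → A → G → D → F → C: max(24, 11, 20, 4, 12, 7, 18) = 24
Best route has worst link 24.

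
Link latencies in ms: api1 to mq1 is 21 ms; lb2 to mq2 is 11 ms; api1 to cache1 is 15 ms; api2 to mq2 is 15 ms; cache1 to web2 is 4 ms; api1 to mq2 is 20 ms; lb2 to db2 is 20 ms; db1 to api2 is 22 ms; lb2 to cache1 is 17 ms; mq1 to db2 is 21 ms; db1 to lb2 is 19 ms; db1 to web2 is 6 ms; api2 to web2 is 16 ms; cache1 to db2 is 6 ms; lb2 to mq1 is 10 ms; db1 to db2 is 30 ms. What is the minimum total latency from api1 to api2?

35

A few of the api1→api2 routes:
api1 -> cache1 -> web2 -> api2: 15 + 4 + 16 = 35
api1 -> cache1 -> db2 -> lb2 -> mq2 -> api2: 15 + 6 + 20 + 11 + 15 = 67
api1 -> cache1 -> web2 -> db1 -> api2: 15 + 4 + 6 + 22 = 47
api1 -> mq2 -> api2: 20 + 15 = 35
api1 -> cache1 -> lb2 -> mq2 -> api2: 15 + 17 + 11 + 15 = 58
api1 -> mq1 -> lb2 -> mq2 -> api2: 21 + 10 + 11 + 15 = 57
The minimum is 35 ms.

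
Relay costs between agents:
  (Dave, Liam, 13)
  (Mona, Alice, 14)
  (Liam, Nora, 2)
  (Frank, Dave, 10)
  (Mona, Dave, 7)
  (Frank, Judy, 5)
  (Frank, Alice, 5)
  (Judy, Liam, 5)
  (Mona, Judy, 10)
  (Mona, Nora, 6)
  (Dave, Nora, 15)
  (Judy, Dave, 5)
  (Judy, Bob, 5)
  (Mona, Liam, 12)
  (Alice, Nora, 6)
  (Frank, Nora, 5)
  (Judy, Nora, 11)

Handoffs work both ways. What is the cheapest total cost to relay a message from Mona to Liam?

Some routes from Mona to Liam:
Mona → Nora → Liam: 6 + 2 = 8
Mona → Dave → Judy → Liam: 7 + 5 + 5 = 17
Mona → Judy → Liam: 10 + 5 = 15
Mona → Nora → Frank → Judy → Liam: 6 + 5 + 5 + 5 = 21
Mona → Liam: 12
Mona → Dave → Liam: 7 + 13 = 20
Shortest: 8.

8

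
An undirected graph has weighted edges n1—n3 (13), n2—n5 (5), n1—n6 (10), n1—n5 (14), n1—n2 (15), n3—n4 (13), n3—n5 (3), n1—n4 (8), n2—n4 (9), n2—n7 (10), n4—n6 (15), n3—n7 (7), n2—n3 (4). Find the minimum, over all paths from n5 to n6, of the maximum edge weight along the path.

10

Comparing a few candidate routes:
n5-n3-n1-n6: max(3, 13, 10) = 13
n5-n2-n4-n1-n6: max(5, 9, 8, 10) = 10
n5-n3-n2-n4-n1-n6: max(3, 4, 9, 8, 10) = 10
n5-n3-n7-n2-n4-n1-n6: max(3, 7, 10, 9, 8, 10) = 10
n5-n2-n7-n3-n4-n1-n6: max(5, 10, 7, 13, 8, 10) = 13
n5-n3-n4-n1-n6: max(3, 13, 8, 10) = 13
The minimum achievable maximum is 10.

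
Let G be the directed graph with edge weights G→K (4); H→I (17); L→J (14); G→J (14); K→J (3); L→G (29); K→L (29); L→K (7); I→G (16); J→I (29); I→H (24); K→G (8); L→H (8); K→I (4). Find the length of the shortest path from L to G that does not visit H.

Routes from L to G avoiding H:
L - G: 29
L - J - I - G: 14 + 29 + 16 = 59
L - K - I - G: 7 + 4 + 16 = 27
L - K - J - I - G: 7 + 3 + 29 + 16 = 55
L - K - G: 7 + 8 = 15
The minimum is 15.

15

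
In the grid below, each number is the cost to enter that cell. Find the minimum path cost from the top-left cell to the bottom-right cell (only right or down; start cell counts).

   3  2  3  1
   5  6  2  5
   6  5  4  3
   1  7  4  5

22

Best path: r0c0 -> r0c1 -> r0c2 -> r0c3 -> r1c3 -> r2c3 -> r3c3
Cost: 3 + 2 + 3 + 1 + 5 + 3 + 5 = 22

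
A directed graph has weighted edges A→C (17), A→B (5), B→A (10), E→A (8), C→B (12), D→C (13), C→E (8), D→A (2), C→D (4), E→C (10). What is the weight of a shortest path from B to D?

Routes from B to D:
B→A→C→D: 10 + 17 + 4 = 31
Shortest: 31.

31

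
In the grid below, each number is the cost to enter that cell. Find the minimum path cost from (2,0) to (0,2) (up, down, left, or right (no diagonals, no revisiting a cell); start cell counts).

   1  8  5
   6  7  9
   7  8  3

One optimal route is (2,0)→(1,0)→(0,0)→(0,1)→(0,2).
Its cost is 7 + 6 + 1 + 8 + 5 = 27.

27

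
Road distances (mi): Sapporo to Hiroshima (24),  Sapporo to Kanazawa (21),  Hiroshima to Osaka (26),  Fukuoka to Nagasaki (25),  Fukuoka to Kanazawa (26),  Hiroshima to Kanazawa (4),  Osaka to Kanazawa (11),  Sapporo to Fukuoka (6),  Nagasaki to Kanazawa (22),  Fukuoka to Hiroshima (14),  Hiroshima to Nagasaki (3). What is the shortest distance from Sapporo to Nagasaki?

Comparing a few candidate routes:
Sapporo -> Kanazawa -> Hiroshima -> Nagasaki: 21 + 4 + 3 = 28
Sapporo -> Fukuoka -> Hiroshima -> Nagasaki: 6 + 14 + 3 = 23
Sapporo -> Kanazawa -> Nagasaki: 21 + 22 = 43
Sapporo -> Fukuoka -> Kanazawa -> Hiroshima -> Nagasaki: 6 + 26 + 4 + 3 = 39
Sapporo -> Fukuoka -> Nagasaki: 6 + 25 = 31
Sapporo -> Hiroshima -> Nagasaki: 24 + 3 = 27
Best route has total 23 mi.

23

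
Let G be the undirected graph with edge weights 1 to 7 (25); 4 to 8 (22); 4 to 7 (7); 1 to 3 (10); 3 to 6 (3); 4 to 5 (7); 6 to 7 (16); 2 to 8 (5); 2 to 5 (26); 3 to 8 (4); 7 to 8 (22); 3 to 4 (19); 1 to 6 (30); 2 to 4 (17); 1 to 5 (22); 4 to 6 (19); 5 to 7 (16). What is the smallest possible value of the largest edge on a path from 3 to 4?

16

Checking several routes:
3-4: max(19) = 19
3-6-7-4: max(3, 16, 7) = 16
3-8-2-4: max(4, 5, 17) = 17
3-6-7-5-4: max(3, 16, 16, 7) = 16
Smallest bottleneck: 16.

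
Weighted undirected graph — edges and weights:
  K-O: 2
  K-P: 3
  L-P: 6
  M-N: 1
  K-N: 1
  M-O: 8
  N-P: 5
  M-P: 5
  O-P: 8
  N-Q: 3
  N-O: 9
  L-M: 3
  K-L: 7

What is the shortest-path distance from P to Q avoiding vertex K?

Checking several routes:
P→N→Q: 5 + 3 = 8
P→O→M→N→Q: 8 + 8 + 1 + 3 = 20
P→M→N→Q: 5 + 1 + 3 = 9
P→L→M→N→Q: 6 + 3 + 1 + 3 = 13
P→M→O→N→Q: 5 + 8 + 9 + 3 = 25
P→O→N→Q: 8 + 9 + 3 = 20
Best route has total 8.

8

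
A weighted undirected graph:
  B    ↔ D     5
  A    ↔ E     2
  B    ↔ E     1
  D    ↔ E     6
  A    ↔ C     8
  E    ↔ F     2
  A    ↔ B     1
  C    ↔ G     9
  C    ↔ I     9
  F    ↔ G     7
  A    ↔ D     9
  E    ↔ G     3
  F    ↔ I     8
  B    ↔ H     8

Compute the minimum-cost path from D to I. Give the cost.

16

Comparing a few candidate routes:
D-E-F-I: 6 + 2 + 8 = 16
D-B-A-E-F-I: 5 + 1 + 2 + 2 + 8 = 18
D-B-E-F-I: 5 + 1 + 2 + 8 = 16
D-A-B-E-F-I: 9 + 1 + 1 + 2 + 8 = 21
Best route has total 16.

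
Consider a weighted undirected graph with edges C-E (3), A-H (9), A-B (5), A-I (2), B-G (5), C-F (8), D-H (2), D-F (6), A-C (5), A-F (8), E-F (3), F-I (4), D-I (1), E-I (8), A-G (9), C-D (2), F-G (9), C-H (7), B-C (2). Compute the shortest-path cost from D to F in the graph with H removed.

Checking several routes:
D → C → E → F: 2 + 3 + 3 = 8
D → I → A → F: 1 + 2 + 8 = 11
D → F: 6
D → I → E → F: 1 + 8 + 3 = 12
D → C → F: 2 + 8 = 10
D → I → F: 1 + 4 = 5
Shortest: 5.

5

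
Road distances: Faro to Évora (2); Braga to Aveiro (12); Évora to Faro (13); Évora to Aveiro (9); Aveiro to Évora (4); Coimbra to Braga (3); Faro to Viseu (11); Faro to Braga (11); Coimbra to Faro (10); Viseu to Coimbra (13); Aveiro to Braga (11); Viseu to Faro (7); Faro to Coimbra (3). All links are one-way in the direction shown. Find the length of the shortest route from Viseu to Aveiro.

Checking several routes:
Viseu→Faro→Coimbra→Braga→Aveiro: 7 + 3 + 3 + 12 = 25
Viseu→Faro→Évora→Aveiro: 7 + 2 + 9 = 18
Viseu→Coimbra→Braga→Aveiro: 13 + 3 + 12 = 28
Viseu→Faro→Braga→Aveiro: 7 + 11 + 12 = 30
The minimum is 18.

18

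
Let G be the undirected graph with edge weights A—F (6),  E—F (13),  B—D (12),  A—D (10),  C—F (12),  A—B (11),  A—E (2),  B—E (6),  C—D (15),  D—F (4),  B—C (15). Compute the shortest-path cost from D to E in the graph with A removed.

17

Some routes from D to E avoiding A:
D→C→B→E: 15 + 15 + 6 = 36
D→F→E: 4 + 13 = 17
D→B→E: 12 + 6 = 18
The minimum is 17.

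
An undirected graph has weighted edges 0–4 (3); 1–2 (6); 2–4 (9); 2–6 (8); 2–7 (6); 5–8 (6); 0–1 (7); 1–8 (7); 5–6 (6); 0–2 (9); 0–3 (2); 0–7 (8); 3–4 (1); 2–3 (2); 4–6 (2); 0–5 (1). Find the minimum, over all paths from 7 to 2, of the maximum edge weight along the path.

6

A few of the 7→2 routes:
7→0→4→6→5→8→1→2: max(8, 3, 2, 6, 6, 7, 6) = 8
7→0→4→3→2: max(8, 3, 1, 2) = 8
7→0→1→2: max(8, 7, 6) = 8
7→2: max(6) = 6
7→0→4→6→2: max(8, 3, 2, 8) = 8
7→0→1→8→5→6→4→3→2: max(8, 7, 7, 6, 6, 2, 1, 2) = 8
Smallest bottleneck: 6.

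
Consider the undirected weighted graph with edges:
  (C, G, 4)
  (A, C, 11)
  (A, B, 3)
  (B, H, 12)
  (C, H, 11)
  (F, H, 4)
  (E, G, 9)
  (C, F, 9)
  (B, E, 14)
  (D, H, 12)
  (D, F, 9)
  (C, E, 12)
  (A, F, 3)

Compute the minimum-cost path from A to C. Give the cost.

11

Checking several routes:
A-B-H-C: 3 + 12 + 11 = 26
A-C: 11
A-F-C: 3 + 9 = 12
A-B-H-F-C: 3 + 12 + 4 + 9 = 28
A-F-H-C: 3 + 4 + 11 = 18
Best route has total 11.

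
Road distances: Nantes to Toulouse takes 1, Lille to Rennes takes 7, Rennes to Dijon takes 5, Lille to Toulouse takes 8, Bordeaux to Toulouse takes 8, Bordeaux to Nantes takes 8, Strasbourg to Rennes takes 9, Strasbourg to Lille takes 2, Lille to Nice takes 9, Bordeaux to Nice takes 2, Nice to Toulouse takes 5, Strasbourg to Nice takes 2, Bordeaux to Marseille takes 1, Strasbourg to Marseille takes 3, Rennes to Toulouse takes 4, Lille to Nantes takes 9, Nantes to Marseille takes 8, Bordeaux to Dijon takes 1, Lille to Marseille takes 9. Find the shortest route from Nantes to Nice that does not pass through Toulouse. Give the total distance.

Checking several routes:
Nantes -> Bordeaux -> Marseille -> Strasbourg -> Nice: 8 + 1 + 3 + 2 = 14
Nantes -> Bordeaux -> Nice: 8 + 2 = 10
Nantes -> Marseille -> Bordeaux -> Nice: 8 + 1 + 2 = 11
Nantes -> Marseille -> Strasbourg -> Nice: 8 + 3 + 2 = 13
Nantes -> Lille -> Strasbourg -> Nice: 9 + 2 + 2 = 13
The minimum is 10.

10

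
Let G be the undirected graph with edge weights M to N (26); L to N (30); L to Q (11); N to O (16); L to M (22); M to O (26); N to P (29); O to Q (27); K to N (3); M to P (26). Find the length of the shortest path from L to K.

33

A few of the L→K routes:
L -> M -> N -> K: 22 + 26 + 3 = 51
L -> M -> P -> N -> K: 22 + 26 + 29 + 3 = 80
L -> M -> O -> N -> K: 22 + 26 + 16 + 3 = 67
L -> Q -> O -> N -> K: 11 + 27 + 16 + 3 = 57
L -> N -> K: 30 + 3 = 33
Shortest: 33.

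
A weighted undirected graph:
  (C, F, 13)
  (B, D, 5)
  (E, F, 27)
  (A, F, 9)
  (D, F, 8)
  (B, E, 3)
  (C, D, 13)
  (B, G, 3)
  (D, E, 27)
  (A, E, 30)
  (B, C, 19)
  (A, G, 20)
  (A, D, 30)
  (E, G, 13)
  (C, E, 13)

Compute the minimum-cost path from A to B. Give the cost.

22

A few of the A→B routes:
A -> F -> D -> B: 9 + 8 + 5 = 22
A -> E -> B: 30 + 3 = 33
A -> G -> B: 20 + 3 = 23
The minimum is 22.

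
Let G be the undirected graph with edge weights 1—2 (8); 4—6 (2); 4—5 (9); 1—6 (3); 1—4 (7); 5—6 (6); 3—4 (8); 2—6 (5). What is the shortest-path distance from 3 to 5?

16

Candidate routes:
3-4-6-5: 8 + 2 + 6 = 16
3-4-5: 8 + 9 = 17
3-4-1-2-6-5: 8 + 7 + 8 + 5 + 6 = 34
3-4-1-6-5: 8 + 7 + 3 + 6 = 24
Shortest: 16.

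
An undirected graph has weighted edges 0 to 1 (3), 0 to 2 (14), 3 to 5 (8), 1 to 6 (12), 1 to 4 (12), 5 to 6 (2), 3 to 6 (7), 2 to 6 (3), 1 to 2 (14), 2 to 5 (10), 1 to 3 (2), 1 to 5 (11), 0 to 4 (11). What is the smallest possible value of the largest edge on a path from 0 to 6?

7

Comparing a few candidate routes:
0 -> 1 -> 3 -> 5 -> 6: max(3, 2, 8, 2) = 8
0 -> 1 -> 3 -> 5 -> 2 -> 6: max(3, 2, 8, 10, 3) = 10
0 -> 1 -> 3 -> 6: max(3, 2, 7) = 7
0 -> 1 -> 5 -> 6: max(3, 11, 2) = 11
0 -> 1 -> 5 -> 2 -> 6: max(3, 11, 10, 3) = 11
0 -> 1 -> 5 -> 3 -> 6: max(3, 11, 8, 7) = 11
Best route has worst link 7.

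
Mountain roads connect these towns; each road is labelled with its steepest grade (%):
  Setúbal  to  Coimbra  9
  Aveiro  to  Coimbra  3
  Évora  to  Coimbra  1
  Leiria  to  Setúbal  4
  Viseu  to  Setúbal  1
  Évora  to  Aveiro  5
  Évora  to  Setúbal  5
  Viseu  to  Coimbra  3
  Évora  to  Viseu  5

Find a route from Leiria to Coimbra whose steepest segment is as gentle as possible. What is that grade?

4

Some routes from Leiria to Coimbra:
Leiria-Setúbal-Évora-Aveiro-Coimbra: max(4, 5, 5, 3) = 5
Leiria-Setúbal-Évora-Viseu-Coimbra: max(4, 5, 5, 3) = 5
Leiria-Setúbal-Viseu-Coimbra: max(4, 1, 3) = 4
Leiria-Setúbal-Évora-Coimbra: max(4, 5, 1) = 5
Leiria-Setúbal-Viseu-Évora-Coimbra: max(4, 1, 5, 1) = 5
The minimum achievable maximum is 4%.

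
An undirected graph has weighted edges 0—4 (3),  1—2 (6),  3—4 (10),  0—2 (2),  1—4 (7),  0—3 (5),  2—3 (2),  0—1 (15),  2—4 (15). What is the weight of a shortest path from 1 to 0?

8

Some routes from 1 to 0:
1 → 2 → 3 → 4 → 0: 6 + 2 + 10 + 3 = 21
1 → 2 → 3 → 0: 6 + 2 + 5 = 13
1 → 2 → 0: 6 + 2 = 8
1 → 4 → 0: 7 + 3 = 10
1 → 4 → 3 → 2 → 0: 7 + 10 + 2 + 2 = 21
1 → 0: 15
Shortest: 8.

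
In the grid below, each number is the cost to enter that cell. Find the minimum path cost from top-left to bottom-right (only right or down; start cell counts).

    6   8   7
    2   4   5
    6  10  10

27

Take [0,0] -> [1,0] -> [1,1] -> [1,2] -> [2,2] for a total of 6 + 2 + 4 + 5 + 10 = 27.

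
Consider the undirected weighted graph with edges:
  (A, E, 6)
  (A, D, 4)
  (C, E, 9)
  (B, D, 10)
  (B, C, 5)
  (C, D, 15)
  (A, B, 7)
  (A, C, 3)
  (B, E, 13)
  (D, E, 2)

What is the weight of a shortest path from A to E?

Comparing a few candidate routes:
A-C-B-D-E: 3 + 5 + 10 + 2 = 20
A-E: 6
A-C-D-E: 3 + 15 + 2 = 20
A-C-E: 3 + 9 = 12
A-D-E: 4 + 2 = 6
A-B-D-E: 7 + 10 + 2 = 19
The minimum is 6.

6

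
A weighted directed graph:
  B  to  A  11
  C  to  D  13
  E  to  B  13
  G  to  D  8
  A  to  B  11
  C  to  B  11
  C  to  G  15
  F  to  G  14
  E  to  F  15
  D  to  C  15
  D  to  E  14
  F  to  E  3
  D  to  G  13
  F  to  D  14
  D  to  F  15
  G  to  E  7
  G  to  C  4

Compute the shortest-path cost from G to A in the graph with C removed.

31

Candidate routes:
G - E - B - A: 7 + 13 + 11 = 31
G - D - E - B - A: 8 + 14 + 13 + 11 = 46
G - D - F - E - B - A: 8 + 15 + 3 + 13 + 11 = 50
The minimum is 31.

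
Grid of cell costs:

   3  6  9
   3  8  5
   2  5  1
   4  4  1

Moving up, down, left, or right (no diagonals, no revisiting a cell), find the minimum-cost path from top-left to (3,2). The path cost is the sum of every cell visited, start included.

15

Path [0,0] -> [1,0] -> [2,0] -> [2,1] -> [2,2] -> [3,2]: 3 + 3 + 2 + 5 + 1 + 1 = 15.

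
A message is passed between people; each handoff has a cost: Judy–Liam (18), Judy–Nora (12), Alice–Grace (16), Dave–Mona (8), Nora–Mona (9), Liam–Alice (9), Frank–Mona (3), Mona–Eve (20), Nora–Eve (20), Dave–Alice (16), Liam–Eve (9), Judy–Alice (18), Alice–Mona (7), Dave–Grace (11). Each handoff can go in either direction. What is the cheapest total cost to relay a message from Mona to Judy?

21

Comparing a few candidate routes:
Mona → Nora → Judy: 9 + 12 = 21
Mona → Eve → Liam → Judy: 20 + 9 + 18 = 47
Mona → Alice → Judy: 7 + 18 = 25
Mona → Alice → Liam → Judy: 7 + 9 + 18 = 34
Mona → Dave → Alice → Liam → Judy: 8 + 16 + 9 + 18 = 51
Mona → Dave → Alice → Judy: 8 + 16 + 18 = 42
The minimum is 21.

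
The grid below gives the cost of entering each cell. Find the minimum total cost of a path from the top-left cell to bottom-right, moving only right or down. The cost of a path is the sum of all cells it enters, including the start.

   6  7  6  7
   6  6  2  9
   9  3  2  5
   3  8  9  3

One optimal route is (0,0)→(1,0)→(1,1)→(1,2)→(2,2)→(2,3)→(3,3).
Its cost is 6 + 6 + 6 + 2 + 2 + 5 + 3 = 30.
For comparison, the top-then-right route costs 43.

30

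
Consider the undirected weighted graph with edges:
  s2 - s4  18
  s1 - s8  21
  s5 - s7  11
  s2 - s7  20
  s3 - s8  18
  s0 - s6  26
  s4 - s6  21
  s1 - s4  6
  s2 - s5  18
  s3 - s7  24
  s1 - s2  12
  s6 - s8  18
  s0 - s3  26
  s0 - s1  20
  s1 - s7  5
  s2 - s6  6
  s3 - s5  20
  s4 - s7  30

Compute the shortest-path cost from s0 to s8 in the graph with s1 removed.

Some routes from s0 to s8 avoiding s1:
s0 -> s6 -> s8: 26 + 18 = 44
s0 -> s3 -> s8: 26 + 18 = 44
s0 -> s3 -> s5 -> s2 -> s6 -> s8: 26 + 20 + 18 + 6 + 18 = 88
s0 -> s3 -> s7 -> s2 -> s6 -> s8: 26 + 24 + 20 + 6 + 18 = 94
s0 -> s6 -> s2 -> s5 -> s3 -> s8: 26 + 6 + 18 + 20 + 18 = 88
The minimum is 44.

44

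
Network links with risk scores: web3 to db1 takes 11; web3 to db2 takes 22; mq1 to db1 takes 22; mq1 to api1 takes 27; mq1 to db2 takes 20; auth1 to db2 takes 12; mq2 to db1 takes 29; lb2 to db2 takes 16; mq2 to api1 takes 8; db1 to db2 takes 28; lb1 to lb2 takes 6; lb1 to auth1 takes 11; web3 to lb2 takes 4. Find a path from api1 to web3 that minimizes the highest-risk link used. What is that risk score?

A few of the api1→web3 routes:
api1 → mq1 → db2 → auth1 → lb1 → lb2 → web3: max(27, 20, 12, 11, 6, 4) = 27
api1 → mq1 → db2 → lb2 → web3: max(27, 20, 16, 4) = 27
api1 → mq1 → db1 → web3: max(27, 22, 11) = 27
The minimum achievable maximum is 27.

27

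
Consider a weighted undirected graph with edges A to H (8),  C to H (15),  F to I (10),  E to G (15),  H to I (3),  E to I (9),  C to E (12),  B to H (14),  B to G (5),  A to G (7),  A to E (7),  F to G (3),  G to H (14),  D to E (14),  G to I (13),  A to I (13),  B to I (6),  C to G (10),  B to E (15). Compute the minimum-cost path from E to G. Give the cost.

Some routes from E to G:
E-I-B-G: 9 + 6 + 5 = 20
E-A-G: 7 + 7 = 14
E-G: 15
E-C-G: 12 + 10 = 22
E-B-G: 15 + 5 = 20
Best route has total 14.

14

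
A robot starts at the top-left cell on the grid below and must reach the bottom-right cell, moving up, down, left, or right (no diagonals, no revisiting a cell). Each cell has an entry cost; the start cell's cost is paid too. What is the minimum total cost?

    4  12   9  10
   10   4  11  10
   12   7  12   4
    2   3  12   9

Cheapest: (0,0) -> (1,0) -> (1,1) -> (2,1) -> (3,1) -> (3,2) -> (3,3)
  4 + 10 + 4 + 7 + 3 + 12 + 9 = 49

49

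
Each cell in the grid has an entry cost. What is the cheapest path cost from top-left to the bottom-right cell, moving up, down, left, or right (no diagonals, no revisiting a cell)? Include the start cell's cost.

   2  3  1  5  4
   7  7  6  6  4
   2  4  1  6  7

26

Path (0,0) (0,1) (0,2) (0,3) (0,4) (1,4) (2,4): 2 + 3 + 1 + 5 + 4 + 4 + 7 = 26.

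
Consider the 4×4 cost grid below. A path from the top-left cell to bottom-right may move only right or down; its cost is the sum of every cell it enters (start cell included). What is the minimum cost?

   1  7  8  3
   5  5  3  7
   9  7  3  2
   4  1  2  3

Path (0,0) (1,0) (1,1) (1,2) (2,2) (2,3) (3,3): 1 + 5 + 5 + 3 + 3 + 2 + 3 = 22.
(Top row then right column would cost 31.)

22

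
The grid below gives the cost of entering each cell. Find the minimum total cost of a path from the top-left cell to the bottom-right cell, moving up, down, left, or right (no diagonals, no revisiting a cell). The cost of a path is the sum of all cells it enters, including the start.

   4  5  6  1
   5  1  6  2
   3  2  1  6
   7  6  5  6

24

Best path: (0,0) → (0,1) → (1,1) → (2,1) → (2,2) → (3,2) → (3,3)
Cost: 4 + 5 + 1 + 2 + 1 + 5 + 6 = 24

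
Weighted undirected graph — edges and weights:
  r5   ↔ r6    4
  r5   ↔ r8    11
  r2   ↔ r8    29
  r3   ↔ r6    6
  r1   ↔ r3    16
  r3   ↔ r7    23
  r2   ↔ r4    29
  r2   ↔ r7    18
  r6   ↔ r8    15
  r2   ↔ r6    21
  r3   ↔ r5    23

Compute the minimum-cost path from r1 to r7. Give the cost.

39

Some routes from r1 to r7:
r1→r3→r7: 16 + 23 = 39
r1→r3→r6→r2→r7: 16 + 6 + 21 + 18 = 61
r1→r3→r5→r6→r2→r7: 16 + 23 + 4 + 21 + 18 = 82
r1→r3→r6→r5→r8→r2→r7: 16 + 6 + 4 + 11 + 29 + 18 = 84
The minimum is 39.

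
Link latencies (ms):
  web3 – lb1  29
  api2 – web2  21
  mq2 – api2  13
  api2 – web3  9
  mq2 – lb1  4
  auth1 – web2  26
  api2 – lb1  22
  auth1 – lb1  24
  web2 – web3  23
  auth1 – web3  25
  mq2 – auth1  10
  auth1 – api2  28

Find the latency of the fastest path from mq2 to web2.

34

Comparing a few candidate routes:
mq2-api2-web2: 13 + 21 = 34
mq2-api2-web3-web2: 13 + 9 + 23 = 45
mq2-lb1-api2-web2: 4 + 22 + 21 = 47
mq2-auth1-web2: 10 + 26 = 36
The minimum is 34 ms.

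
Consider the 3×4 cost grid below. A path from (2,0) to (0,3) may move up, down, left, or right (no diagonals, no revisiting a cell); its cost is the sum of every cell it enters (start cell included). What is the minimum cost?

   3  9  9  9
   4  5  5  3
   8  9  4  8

34

Best path: (2,0) → (1,0) → (1,1) → (1,2) → (1,3) → (0,3)
Cost: 8 + 4 + 5 + 5 + 3 + 9 = 34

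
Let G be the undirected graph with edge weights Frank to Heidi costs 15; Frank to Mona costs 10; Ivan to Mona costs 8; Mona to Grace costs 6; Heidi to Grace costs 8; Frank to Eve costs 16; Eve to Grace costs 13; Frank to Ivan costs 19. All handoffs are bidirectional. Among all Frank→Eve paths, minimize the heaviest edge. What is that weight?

Candidate routes:
Frank → Mona → Grace → Eve: max(10, 6, 13) = 13
Frank → Ivan → Mona → Grace → Eve: max(19, 8, 6, 13) = 19
Frank → Eve: max(16) = 16
Frank → Heidi → Grace → Eve: max(15, 8, 13) = 15
Best route has worst link 13.

13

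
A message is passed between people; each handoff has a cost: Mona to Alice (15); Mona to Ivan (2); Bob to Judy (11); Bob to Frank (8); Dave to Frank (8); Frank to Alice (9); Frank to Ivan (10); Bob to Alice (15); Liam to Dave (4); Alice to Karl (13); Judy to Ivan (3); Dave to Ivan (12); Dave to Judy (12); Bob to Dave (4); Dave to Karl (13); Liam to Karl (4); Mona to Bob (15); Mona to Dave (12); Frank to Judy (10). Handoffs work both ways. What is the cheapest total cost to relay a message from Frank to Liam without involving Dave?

Some routes from Frank to Liam avoiding Dave:
Frank-Bob-Alice-Karl-Liam: 8 + 15 + 13 + 4 = 40
Frank-Alice-Karl-Liam: 9 + 13 + 4 = 26
Frank-Ivan-Mona-Alice-Karl-Liam: 10 + 2 + 15 + 13 + 4 = 44
Shortest: 26.

26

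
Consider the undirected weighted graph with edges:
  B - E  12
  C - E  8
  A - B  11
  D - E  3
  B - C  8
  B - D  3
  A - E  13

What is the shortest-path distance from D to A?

Comparing a few candidate routes:
D → E → A: 3 + 13 = 16
D → B → E → A: 3 + 12 + 13 = 28
D → B → A: 3 + 11 = 14
D → E → B → A: 3 + 12 + 11 = 26
Best route has total 14.

14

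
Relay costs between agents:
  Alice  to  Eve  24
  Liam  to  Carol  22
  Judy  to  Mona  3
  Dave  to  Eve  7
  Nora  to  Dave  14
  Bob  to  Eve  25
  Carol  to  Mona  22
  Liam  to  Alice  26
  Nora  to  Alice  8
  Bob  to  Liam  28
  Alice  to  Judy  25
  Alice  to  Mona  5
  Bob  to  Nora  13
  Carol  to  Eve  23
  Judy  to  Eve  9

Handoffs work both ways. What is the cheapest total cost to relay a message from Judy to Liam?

34

A few of the Judy→Liam routes:
Judy-Mona-Alice-Liam: 3 + 5 + 26 = 34
Judy-Alice-Liam: 25 + 26 = 51
Judy-Mona-Carol-Liam: 3 + 22 + 22 = 47
Best route has total 34.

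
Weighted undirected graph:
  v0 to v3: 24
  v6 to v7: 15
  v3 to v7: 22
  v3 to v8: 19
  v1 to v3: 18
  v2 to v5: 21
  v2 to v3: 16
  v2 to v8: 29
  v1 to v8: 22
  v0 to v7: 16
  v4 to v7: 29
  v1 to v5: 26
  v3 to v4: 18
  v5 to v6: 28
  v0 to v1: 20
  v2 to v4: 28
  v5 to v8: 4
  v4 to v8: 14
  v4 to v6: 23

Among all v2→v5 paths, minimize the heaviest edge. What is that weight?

Checking several routes:
v2 → v5: max(21) = 21
v2 → v3 → v1 → v8 → v5: max(16, 18, 22, 4) = 22
v2 → v3 → v8 → v5: max(16, 19, 4) = 19
v2 → v3 → v4 → v8 → v5: max(16, 18, 14, 4) = 18
v2 → v3 → v7 → v0 → v1 → v8 → v5: max(16, 22, 16, 20, 22, 4) = 22
The minimum achievable maximum is 18.

18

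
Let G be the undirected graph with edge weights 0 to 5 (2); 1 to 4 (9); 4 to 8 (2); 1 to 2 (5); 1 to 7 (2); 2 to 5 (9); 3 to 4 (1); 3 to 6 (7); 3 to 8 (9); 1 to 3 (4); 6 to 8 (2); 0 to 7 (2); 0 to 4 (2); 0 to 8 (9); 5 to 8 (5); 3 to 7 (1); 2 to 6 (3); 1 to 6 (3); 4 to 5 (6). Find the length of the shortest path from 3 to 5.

Comparing a few candidate routes:
3-4-5: 1 + 6 = 7
3-4-0-5: 1 + 2 + 2 = 5
3-7-0-5: 1 + 2 + 2 = 5
Shortest: 5.

5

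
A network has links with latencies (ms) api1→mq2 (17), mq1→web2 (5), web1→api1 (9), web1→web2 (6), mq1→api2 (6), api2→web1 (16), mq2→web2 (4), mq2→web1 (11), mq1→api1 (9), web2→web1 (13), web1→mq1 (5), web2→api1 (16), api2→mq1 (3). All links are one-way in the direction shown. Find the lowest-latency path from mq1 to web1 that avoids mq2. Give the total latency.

18

Candidate routes:
mq1→web2→web1: 5 + 13 = 18
mq1→api2→web1: 6 + 16 = 22
The minimum is 18 ms.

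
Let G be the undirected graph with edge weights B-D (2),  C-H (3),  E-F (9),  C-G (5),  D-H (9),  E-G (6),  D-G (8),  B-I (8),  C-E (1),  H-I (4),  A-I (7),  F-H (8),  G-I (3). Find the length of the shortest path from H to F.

8

Some routes from H to F:
H → F: 8
H → I → G → E → F: 4 + 3 + 6 + 9 = 22
H → C → G → E → F: 3 + 5 + 6 + 9 = 23
H → I → G → C → E → F: 4 + 3 + 5 + 1 + 9 = 22
H → C → E → F: 3 + 1 + 9 = 13
H → D → G → C → E → F: 9 + 8 + 5 + 1 + 9 = 32
Shortest: 8.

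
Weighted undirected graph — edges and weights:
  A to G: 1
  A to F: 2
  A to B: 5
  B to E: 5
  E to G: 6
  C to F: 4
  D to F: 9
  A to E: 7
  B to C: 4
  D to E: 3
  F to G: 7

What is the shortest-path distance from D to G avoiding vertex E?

Routes from D to G avoiding E:
D-F-C-B-A-G: 9 + 4 + 4 + 5 + 1 = 23
D-F-G: 9 + 7 = 16
D-F-A-G: 9 + 2 + 1 = 12
Best route has total 12.

12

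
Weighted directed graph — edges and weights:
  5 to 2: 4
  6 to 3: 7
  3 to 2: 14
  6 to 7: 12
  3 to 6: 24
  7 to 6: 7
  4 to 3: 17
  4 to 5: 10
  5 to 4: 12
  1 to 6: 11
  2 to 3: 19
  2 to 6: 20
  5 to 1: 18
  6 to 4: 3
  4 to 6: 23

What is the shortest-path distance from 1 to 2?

28

Routes from 1 to 2:
1 -> 6 -> 3 -> 2: 11 + 7 + 14 = 32
1 -> 6 -> 4 -> 5 -> 2: 11 + 3 + 10 + 4 = 28
1 -> 6 -> 4 -> 3 -> 2: 11 + 3 + 17 + 14 = 45
Best route has total 28.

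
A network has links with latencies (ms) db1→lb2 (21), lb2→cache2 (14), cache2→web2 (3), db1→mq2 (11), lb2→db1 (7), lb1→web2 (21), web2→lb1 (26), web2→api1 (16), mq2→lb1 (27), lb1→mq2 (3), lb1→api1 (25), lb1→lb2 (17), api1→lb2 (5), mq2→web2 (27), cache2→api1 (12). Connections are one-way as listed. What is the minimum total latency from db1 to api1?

Checking several routes:
db1 -> mq2 -> lb1 -> lb2 -> cache2 -> api1: 11 + 27 + 17 + 14 + 12 = 81
db1 -> lb2 -> cache2 -> api1: 21 + 14 + 12 = 47
db1 -> mq2 -> lb1 -> web2 -> api1: 11 + 27 + 21 + 16 = 75
db1 -> lb2 -> cache2 -> web2 -> api1: 21 + 14 + 3 + 16 = 54
db1 -> mq2 -> web2 -> api1: 11 + 27 + 16 = 54
db1 -> mq2 -> lb1 -> api1: 11 + 27 + 25 = 63
Shortest: 47 ms.

47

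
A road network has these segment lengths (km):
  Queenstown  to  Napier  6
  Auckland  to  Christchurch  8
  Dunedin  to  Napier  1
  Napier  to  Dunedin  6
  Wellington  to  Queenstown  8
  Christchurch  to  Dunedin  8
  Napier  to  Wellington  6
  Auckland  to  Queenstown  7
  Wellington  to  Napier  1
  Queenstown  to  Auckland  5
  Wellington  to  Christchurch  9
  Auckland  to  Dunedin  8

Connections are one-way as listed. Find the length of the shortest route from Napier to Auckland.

Paths from Napier to Auckland:
Napier → Wellington → Queenstown → Auckland: 6 + 8 + 5 = 19
Best route has total 19 km.

19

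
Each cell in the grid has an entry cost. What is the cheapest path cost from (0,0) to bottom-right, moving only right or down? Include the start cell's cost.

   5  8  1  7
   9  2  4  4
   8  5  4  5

27

Cheapest: (0,0) (0,1) (0,2) (1,2) (1,3) (2,3)
  5 + 8 + 1 + 4 + 4 + 5 = 27
For comparison, the top-then-right route costs 30.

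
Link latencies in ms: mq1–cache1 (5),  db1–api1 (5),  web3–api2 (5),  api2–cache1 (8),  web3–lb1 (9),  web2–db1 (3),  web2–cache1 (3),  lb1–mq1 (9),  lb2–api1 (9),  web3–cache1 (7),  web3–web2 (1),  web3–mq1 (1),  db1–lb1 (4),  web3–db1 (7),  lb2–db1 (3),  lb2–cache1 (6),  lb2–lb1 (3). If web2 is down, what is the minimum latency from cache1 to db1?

Checking several routes:
cache1 → mq1 → web3 → db1: 5 + 1 + 7 = 13
cache1 → lb2 → lb1 → db1: 6 + 3 + 4 = 13
cache1 → web3 → db1: 7 + 7 = 14
cache1 → lb2 → db1: 6 + 3 = 9
Best route has total 9 ms.

9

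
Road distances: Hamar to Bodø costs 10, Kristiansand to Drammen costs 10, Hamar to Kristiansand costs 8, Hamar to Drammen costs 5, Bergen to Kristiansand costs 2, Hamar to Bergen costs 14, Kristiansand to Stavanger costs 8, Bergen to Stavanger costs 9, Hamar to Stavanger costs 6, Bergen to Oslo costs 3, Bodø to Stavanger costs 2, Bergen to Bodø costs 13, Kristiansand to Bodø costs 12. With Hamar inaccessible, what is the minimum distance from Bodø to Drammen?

Comparing a few candidate routes:
Bodø → Stavanger → Kristiansand → Drammen: 2 + 8 + 10 = 20
Bodø → Kristiansand → Drammen: 12 + 10 = 22
Bodø → Stavanger → Bergen → Kristiansand → Drammen: 2 + 9 + 2 + 10 = 23
Shortest: 20.

20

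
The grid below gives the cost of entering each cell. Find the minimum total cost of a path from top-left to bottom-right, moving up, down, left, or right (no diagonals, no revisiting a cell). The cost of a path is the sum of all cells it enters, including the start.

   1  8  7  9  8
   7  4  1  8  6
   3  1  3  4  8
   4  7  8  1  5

25

Best path: [0,0] → [1,0] → [2,0] → [2,1] → [2,2] → [2,3] → [3,3] → [3,4]
Cost: 1 + 7 + 3 + 1 + 3 + 4 + 1 + 5 = 25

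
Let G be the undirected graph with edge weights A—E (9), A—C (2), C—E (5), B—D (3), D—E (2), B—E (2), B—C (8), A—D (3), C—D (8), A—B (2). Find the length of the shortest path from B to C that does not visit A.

7

Routes from B to C avoiding A:
B → E → D → C: 2 + 2 + 8 = 12
B → E → C: 2 + 5 = 7
B → D → E → C: 3 + 2 + 5 = 10
B → C: 8
B → D → C: 3 + 8 = 11
Best route has total 7.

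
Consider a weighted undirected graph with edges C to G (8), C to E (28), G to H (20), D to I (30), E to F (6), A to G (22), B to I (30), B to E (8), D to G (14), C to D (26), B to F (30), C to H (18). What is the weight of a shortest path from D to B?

58

A few of the D→B routes:
D - C - E - B: 26 + 28 + 8 = 62
D - G - H - C - E - B: 14 + 20 + 18 + 28 + 8 = 88
D - G - C - E - F - B: 14 + 8 + 28 + 6 + 30 = 86
D - G - C - E - B: 14 + 8 + 28 + 8 = 58
D - I - B: 30 + 30 = 60
Best route has total 58.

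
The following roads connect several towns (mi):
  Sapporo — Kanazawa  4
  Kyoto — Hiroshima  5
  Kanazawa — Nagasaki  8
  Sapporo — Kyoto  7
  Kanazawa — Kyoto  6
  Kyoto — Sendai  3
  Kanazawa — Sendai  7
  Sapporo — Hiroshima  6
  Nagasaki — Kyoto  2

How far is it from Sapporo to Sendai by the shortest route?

Comparing a few candidate routes:
Sapporo - Kanazawa - Kyoto - Sendai: 4 + 6 + 3 = 13
Sapporo - Kyoto - Sendai: 7 + 3 = 10
Sapporo - Kanazawa - Sendai: 4 + 7 = 11
Best route has total 10 mi.

10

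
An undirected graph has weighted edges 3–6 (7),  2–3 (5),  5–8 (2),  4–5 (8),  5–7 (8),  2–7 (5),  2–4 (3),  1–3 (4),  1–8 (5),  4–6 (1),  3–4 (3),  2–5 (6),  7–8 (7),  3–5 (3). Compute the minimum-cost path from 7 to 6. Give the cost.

Some routes from 7 to 6:
7→2→4→6: 5 + 3 + 1 = 9
7→2→3→4→6: 5 + 5 + 3 + 1 = 14
7→5→3→4→6: 8 + 3 + 3 + 1 = 15
7→8→5→3→4→6: 7 + 2 + 3 + 3 + 1 = 16
7→5→4→6: 8 + 8 + 1 = 17
Shortest: 9.

9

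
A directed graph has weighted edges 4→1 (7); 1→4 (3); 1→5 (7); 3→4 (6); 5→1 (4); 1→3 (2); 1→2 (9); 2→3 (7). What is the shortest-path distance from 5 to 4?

Routes from 5 to 4:
5→1→3→4: 4 + 2 + 6 = 12
5→1→4: 4 + 3 = 7
5→1→2→3→4: 4 + 9 + 7 + 6 = 26
The minimum is 7.

7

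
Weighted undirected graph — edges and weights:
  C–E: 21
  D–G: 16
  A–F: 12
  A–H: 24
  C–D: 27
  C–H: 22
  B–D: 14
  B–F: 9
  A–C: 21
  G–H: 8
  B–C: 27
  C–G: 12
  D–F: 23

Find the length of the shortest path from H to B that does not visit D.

Paths from H to B avoiding D:
H - A - C - B: 24 + 21 + 27 = 72
H - C - A - F - B: 22 + 21 + 12 + 9 = 64
H - G - C - B: 8 + 12 + 27 = 47
H - G - C - A - F - B: 8 + 12 + 21 + 12 + 9 = 62
H - C - B: 22 + 27 = 49
H - A - F - B: 24 + 12 + 9 = 45
The minimum is 45.

45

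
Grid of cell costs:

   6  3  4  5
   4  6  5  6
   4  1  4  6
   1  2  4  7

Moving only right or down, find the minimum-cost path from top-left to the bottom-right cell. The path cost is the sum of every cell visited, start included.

Best path: [0,0] [1,0] [2,0] [2,1] [3,1] [3,2] [3,3]
Cost: 6 + 4 + 4 + 1 + 2 + 4 + 7 = 28
For comparison, the top-then-right route costs 37.

28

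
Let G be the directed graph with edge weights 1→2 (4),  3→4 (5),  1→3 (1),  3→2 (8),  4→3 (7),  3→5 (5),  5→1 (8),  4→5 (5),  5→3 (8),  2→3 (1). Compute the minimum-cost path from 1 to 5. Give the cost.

Paths from 1 to 5:
1→3→5: 1 + 5 = 6
1→3→4→5: 1 + 5 + 5 = 11
1→2→3→4→5: 4 + 1 + 5 + 5 = 15
1→2→3→5: 4 + 1 + 5 = 10
Shortest: 6.

6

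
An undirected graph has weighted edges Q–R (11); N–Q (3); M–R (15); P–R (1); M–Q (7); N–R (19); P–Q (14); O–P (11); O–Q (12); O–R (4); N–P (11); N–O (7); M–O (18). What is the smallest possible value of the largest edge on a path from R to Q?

7

Some routes from R to Q:
R→O→N→Q: max(4, 7, 3) = 7
R→O→P→N→Q: max(4, 11, 11, 3) = 11
R→O→Q: max(4, 12) = 12
R→P→O→N→Q: max(1, 11, 7, 3) = 11
R→P→N→Q: max(1, 11, 3) = 11
R→Q: max(11) = 11
Smallest bottleneck: 7.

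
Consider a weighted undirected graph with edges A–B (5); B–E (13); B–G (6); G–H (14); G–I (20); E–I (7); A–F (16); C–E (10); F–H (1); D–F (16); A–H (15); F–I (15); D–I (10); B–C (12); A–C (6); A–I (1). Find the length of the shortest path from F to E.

Checking several routes:
F→H→A→I→E: 1 + 15 + 1 + 7 = 24
F→A→I→E: 16 + 1 + 7 = 24
F→H→A→C→E: 1 + 15 + 6 + 10 = 32
F→I→A→C→E: 15 + 1 + 6 + 10 = 32
F→I→E: 15 + 7 = 22
The minimum is 22.

22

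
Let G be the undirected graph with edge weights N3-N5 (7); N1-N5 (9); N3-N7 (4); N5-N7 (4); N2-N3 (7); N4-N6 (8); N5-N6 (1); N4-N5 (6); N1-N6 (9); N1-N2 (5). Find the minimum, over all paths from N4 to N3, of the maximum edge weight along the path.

Checking several routes:
N4→N5→N3: max(6, 7) = 7
N4→N6→N5→N7→N3: max(8, 1, 4, 4) = 8
N4→N5→N7→N3: max(6, 4, 4) = 6
Smallest bottleneck: 6.

6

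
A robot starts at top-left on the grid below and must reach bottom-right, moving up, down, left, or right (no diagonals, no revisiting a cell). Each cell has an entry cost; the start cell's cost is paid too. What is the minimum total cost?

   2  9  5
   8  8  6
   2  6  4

22

Cheapest: [0,0] -> [1,0] -> [2,0] -> [2,1] -> [2,2]
  2 + 8 + 2 + 6 + 4 = 22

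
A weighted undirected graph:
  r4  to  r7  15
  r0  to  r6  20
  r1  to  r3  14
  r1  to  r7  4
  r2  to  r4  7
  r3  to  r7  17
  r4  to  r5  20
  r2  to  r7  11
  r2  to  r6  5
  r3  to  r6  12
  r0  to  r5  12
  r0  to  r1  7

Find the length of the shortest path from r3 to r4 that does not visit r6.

Some routes from r3 to r4 avoiding r6:
r3 → r1 → r7 → r2 → r4: 14 + 4 + 11 + 7 = 36
r3 → r7 → r2 → r4: 17 + 11 + 7 = 35
r3 → r7 → r4: 17 + 15 = 32
r3 → r1 → r7 → r4: 14 + 4 + 15 = 33
The minimum is 32.

32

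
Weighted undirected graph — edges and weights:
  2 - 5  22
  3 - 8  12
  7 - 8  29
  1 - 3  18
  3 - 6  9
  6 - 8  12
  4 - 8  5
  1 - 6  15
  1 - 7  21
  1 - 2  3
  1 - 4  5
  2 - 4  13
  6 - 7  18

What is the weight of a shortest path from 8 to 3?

12

Checking several routes:
8-4-1-6-3: 5 + 5 + 15 + 9 = 34
8-6-3: 12 + 9 = 21
8-3: 12
8-4-1-3: 5 + 5 + 18 = 28
Best route has total 12.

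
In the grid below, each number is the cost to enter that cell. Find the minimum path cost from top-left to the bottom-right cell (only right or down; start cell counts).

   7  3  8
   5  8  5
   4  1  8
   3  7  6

Path [0,0] [1,0] [2,0] [2,1] [3,1] [3,2]: 7 + 5 + 4 + 1 + 7 + 6 = 30.

30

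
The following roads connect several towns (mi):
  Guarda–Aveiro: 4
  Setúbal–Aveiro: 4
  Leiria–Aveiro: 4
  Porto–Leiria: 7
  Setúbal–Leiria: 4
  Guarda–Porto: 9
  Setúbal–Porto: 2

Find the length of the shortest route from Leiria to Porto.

6

A few of the Leiria→Porto routes:
Leiria → Porto: 7
Leiria → Aveiro → Setúbal → Porto: 4 + 4 + 2 = 10
Leiria → Aveiro → Guarda → Porto: 4 + 4 + 9 = 17
Leiria → Setúbal → Porto: 4 + 2 = 6
Shortest: 6 mi.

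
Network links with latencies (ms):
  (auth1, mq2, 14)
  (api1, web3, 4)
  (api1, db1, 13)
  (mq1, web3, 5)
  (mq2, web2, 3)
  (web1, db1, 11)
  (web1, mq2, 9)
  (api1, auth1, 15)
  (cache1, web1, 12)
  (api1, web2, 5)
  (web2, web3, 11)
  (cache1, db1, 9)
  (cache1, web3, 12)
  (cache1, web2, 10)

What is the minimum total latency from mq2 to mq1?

A few of the mq2→mq1 routes:
mq2→web2→cache1→web3→mq1: 3 + 10 + 12 + 5 = 30
mq2→web2→api1→web3→mq1: 3 + 5 + 4 + 5 = 17
mq2→auth1→api1→web3→mq1: 14 + 15 + 4 + 5 = 38
mq2→web2→web3→mq1: 3 + 11 + 5 = 19
The minimum is 17 ms.

17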